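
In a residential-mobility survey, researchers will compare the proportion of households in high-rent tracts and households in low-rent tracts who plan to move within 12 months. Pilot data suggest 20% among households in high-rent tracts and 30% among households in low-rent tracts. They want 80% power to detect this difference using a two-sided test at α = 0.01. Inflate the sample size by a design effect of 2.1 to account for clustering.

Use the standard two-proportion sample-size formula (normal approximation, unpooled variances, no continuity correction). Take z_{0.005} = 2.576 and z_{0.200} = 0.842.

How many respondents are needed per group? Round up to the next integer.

n = (z_{α/2} + z_β)² · [p₁(1−p₁) + p₂(1−p₂)] / (p₁ − p₂)²
  = (2.576 + 0.842)² · (0.20·0.80 + 0.30·0.70) / (-0.10)²
  = (3.418)² · (0.1600 + 0.2100) / 0.0100
  = 11.6827 · 0.3700 / 0.0100
  = 432.26
Design effect: 2.1 × 432.26 = 907.75.
Round up → n = 908 per group.

n = 908 per group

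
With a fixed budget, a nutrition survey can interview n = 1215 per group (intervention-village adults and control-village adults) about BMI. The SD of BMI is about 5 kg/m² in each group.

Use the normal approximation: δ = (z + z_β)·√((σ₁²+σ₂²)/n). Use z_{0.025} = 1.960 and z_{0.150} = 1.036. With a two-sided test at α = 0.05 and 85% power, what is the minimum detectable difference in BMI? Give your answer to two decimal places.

Minimum detectable difference ≈ 0.61 kg/m²

δ = (z_{α/2} + z_β) · √((σ₁²+σ₂²)/n)
  = (1.960 + 1.036) · √(50/1215)
  = 2.996 · √0.04115
  = 2.996 · 0.2029
  = 0.6078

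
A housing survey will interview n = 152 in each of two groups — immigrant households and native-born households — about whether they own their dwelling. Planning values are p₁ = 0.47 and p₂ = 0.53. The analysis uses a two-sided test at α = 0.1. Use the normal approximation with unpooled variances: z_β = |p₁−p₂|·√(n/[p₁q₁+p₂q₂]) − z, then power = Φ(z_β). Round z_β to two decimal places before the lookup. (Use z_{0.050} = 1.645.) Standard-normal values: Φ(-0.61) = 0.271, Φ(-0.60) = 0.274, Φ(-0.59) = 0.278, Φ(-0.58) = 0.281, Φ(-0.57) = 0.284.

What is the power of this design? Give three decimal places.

Power ≈ 0.274

z_β = |p₁−p₂|·√(n/[p₁q₁+p₂q₂]) − z_{α/2}
    = 0.06 · √(152/0.4982) − 1.645
    = 0.06 · 17.4671 − 1.645
    = 1.0480 − 1.645 = -0.5970 → -0.60
Power = Φ(-0.60) = 0.274.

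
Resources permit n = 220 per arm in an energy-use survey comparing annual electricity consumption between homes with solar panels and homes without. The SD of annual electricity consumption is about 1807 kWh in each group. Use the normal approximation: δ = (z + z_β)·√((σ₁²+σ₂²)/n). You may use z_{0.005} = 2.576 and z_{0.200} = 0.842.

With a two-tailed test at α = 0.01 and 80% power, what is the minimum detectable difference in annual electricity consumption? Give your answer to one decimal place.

Minimum detectable difference ≈ 588.9 kWh

δ = (z_{α/2} + z_β) · √((σ₁²+σ₂²)/n)
  = (2.576 + 0.842) · √(6530498/220)
  = 3.418 · √29684.1
  = 3.418 · 172.2907
  = 588.8896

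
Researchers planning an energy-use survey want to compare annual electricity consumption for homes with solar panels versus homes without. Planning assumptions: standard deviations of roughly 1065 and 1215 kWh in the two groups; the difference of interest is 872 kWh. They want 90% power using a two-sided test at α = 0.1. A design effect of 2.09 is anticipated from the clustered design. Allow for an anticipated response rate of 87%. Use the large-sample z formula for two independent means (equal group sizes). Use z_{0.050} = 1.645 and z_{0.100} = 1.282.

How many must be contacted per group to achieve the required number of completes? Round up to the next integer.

n = 71 per group

n = (z_{α/2} + z_β)² · (σ₁² + σ₂²) / δ²
  = (1.645 + 1.282)² · (1065² + 1215² = 2610450) / 872²
  = 8.5673 · 2610450 / 760384
  = 29.41
Design effect: 2.09 × 29.41 = 61.47.
Adjust for 87% response: 61.47 / 0.87 = 70.66.
Round up → n = 71 per group.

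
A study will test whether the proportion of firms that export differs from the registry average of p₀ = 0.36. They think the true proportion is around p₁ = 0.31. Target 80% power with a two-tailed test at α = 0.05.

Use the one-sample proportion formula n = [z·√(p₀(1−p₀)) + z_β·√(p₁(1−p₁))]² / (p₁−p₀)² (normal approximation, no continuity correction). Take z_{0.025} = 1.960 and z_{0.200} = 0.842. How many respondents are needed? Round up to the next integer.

n = 708

n = [z_{α/2}·√(p₀q₀) + z_β·√(p₁q₁)]² / (p₁ − p₀)²
  = [1.960·√(0.36·0.64) + 0.842·√(0.31·0.69)]² / (-0.05)²
  = [1.960·0.4800 + 0.842·0.4625]² / 0.0025
  = [1.3302]² / 0.0025
  = 707.79
Round up → n = 708.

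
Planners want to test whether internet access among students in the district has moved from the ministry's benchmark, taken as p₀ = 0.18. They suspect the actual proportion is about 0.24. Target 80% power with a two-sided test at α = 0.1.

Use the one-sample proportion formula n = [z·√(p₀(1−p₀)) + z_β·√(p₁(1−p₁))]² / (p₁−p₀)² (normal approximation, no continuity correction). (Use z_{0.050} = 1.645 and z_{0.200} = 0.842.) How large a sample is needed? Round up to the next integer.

n = 274

n = [z_{α/2}·√(p₀q₀) + z_β·√(p₁q₁)]² / (p₁ − p₀)²
  = [1.645·√(0.18·0.82) + 0.842·√(0.24·0.76)]² / (0.06)²
  = [1.645·0.3842 + 0.842·0.4271]² / 0.0036
  = [0.9916]² / 0.0036
  = 273.13
Round up → n = 274.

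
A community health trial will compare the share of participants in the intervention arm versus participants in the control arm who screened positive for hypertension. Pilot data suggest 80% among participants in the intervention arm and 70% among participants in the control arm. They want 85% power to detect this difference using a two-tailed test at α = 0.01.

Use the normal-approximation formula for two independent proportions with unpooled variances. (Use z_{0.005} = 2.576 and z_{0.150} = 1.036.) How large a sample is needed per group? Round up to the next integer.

n = 483 per group

n = (z_{α/2} + z_β)² · [p₁(1−p₁) + p₂(1−p₂)] / (p₁ − p₂)²
  = (2.576 + 1.036)² · (0.80·0.20 + 0.70·0.30) / (0.10)²
  = (3.612)² · (0.1600 + 0.2100) / 0.0100
  = 13.0465 · 0.3700 / 0.0100
  = 482.72
Round up → n = 483 per group.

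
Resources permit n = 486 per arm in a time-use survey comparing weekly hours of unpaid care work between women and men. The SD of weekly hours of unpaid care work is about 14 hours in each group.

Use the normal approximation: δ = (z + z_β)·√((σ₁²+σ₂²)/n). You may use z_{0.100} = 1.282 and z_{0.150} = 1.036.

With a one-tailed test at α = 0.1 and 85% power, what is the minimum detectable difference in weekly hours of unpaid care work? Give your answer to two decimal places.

δ = (z_α + z_β) · √((σ₁²+σ₂²)/n)
  = (1.282 + 1.036) · √(392/486)
  = 2.318 · √0.80658
  = 2.318 · 0.8981
  = 2.0818

Minimum detectable difference ≈ 2.08 hours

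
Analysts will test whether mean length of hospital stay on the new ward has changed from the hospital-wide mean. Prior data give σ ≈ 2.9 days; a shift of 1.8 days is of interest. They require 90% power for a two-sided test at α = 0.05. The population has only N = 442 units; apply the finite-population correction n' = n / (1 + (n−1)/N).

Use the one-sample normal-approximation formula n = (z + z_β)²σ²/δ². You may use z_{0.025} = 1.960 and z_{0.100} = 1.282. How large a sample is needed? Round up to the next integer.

n = 26

n = (z_{α/2} + z_β)² · σ² / δ²
  = (1.960 + 1.282)² · 2.9² / 1.8²
  = 10.5106 · 8.41 / 3.24
  = 27.28
Finite-population correction (N = 442): 27.28 / (1 + (27.28 − 1)/442) = 25.75.
Round up → n = 26.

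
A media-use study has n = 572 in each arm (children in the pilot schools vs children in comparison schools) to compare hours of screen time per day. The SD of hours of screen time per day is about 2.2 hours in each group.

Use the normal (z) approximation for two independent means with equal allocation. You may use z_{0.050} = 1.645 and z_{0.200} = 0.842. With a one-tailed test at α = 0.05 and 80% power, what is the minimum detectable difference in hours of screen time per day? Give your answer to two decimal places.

Minimum detectable difference ≈ 0.32 hours

δ = (z_α + z_β) · √((σ₁²+σ₂²)/n)
  = (1.645 + 0.842) · √(9.68/572)
  = 2.487 · √0.01692
  = 2.487 · 0.1301
  = 0.3235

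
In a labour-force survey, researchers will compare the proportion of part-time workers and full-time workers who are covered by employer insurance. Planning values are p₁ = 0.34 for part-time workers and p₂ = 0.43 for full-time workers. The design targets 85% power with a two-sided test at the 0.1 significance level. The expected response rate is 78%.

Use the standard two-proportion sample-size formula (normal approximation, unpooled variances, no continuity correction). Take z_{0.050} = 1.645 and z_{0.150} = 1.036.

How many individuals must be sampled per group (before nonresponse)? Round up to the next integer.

n = 535 per group

n = (z_{α/2} + z_β)² · [p₁(1−p₁) + p₂(1−p₂)] / (p₁ − p₂)²
  = (1.645 + 1.036)² · (0.34·0.66 + 0.43·0.57) / (-0.09)²
  = (2.681)² · (0.2244 + 0.2451) / 0.0081
  = 7.1878 · 0.4695 / 0.0081
  = 416.62
Adjust for 78% response: 416.62 / 0.78 = 534.13.
Round up → n = 535 per group.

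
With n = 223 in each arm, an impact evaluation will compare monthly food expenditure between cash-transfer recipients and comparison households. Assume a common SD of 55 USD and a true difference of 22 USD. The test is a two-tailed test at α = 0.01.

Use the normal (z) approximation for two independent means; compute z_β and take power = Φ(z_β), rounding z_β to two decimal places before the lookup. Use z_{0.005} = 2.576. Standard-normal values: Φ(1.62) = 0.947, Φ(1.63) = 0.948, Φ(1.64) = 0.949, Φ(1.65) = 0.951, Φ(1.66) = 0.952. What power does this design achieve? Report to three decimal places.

Power ≈ 0.951

z_β = δ·√(n/(σ₁²+σ₂²)) − z_{α/2}
    = 22 · √(223/6050) − 2.576
    = 22 · 0.19199 − 2.576
    = 4.2237 − 2.576 = 1.6477 → 1.65
Power = Φ(1.65) = 0.951.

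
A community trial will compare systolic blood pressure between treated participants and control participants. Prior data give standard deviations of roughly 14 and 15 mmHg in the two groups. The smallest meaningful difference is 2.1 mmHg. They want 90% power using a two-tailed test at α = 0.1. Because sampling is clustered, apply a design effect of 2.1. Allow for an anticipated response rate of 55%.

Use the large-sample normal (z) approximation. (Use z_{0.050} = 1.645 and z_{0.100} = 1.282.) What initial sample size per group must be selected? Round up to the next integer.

n = (z_{α/2} + z_β)² · (σ₁² + σ₂²) / δ²
  = (1.645 + 1.282)² · (14² + 15² = 421) / 2.1²
  = 8.5673 · 421 / 4.41
  = 817.88
Design effect: 2.1 × 817.88 = 1717.55.
Adjust for 55% response: 1717.55 / 0.55 = 3122.81.
Round up → n = 3123 per group.

n = 3123 per group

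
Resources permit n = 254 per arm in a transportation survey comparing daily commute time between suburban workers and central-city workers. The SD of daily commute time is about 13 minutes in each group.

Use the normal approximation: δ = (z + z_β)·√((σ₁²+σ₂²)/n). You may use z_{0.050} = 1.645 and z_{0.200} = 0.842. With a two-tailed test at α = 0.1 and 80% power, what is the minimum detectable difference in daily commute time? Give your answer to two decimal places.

Minimum detectable difference ≈ 2.87 minutes

δ = (z_{α/2} + z_β) · √((σ₁²+σ₂²)/n)
  = (1.645 + 0.842) · √(338/254)
  = 2.487 · √1.3307
  = 2.487 · 1.1536
  = 2.8689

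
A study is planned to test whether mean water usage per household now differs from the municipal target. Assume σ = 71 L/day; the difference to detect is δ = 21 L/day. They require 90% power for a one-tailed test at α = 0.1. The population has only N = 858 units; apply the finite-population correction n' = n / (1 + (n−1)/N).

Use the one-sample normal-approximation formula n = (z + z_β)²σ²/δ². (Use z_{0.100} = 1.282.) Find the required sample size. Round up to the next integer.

n = 70

n = (z_α + z_β)² · σ² / δ²
  = (1.282 + 1.282)² · 71² / 21²
  = 6.5741 · 5041 / 441
  = 75.15
Finite-population correction (N = 858): 75.15 / (1 + (75.15 − 1)/858) = 69.17.
Round up → n = 70.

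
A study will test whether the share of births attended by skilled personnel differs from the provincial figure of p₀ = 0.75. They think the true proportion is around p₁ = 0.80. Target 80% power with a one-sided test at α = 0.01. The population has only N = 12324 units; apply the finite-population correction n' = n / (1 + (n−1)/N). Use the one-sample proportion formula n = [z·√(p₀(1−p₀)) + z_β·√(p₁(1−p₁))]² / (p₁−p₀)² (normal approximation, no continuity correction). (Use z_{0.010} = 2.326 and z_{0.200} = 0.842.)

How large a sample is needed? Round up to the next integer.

n = 683

n = [z_α·√(p₀q₀) + z_β·√(p₁q₁)]² / (p₁ − p₀)²
  = [2.326·√(0.75·0.25) + 0.842·√(0.80·0.20)]² / (0.05)²
  = [2.326·0.4330 + 0.842·0.4000]² / 0.0025
  = [1.3440]² / 0.0025
  = 722.52
Finite-population correction (N = 12324): 722.52 / (1 + (722.52 − 1)/12324) = 682.56.
Round up → n = 683.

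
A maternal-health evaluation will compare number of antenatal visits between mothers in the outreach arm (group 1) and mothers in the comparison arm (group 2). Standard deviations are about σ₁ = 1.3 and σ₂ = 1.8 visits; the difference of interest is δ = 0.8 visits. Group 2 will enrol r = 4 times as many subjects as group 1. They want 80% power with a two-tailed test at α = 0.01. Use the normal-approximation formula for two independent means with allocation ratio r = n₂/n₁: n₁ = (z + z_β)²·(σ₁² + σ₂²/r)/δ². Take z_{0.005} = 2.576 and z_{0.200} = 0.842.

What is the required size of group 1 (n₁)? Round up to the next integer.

n₁ = 46

n₁ = (z_{α/2} + z_β)² · (σ₁² + σ₂²/r) / δ²
   = (2.576 + 0.842)² · (1.3² + 1.8²/4) / 0.8²
   = 11.6827 · (1.69 + 0.81) / 0.64
   = 11.6827 · 2.5 / 0.64
   = 45.64
Round up → n₁ = 46; n₂ = r·n₁ = 4 × 46 = 184.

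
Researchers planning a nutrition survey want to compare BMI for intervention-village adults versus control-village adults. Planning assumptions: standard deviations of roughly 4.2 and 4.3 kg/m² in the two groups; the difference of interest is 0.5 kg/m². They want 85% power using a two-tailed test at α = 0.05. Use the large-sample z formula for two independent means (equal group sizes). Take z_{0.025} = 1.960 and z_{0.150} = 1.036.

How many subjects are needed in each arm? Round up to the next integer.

n = 1298 per group

n = (z_{α/2} + z_β)² · (σ₁² + σ₂²) / δ²
  = (1.960 + 1.036)² · (4.2² + 4.3² = 36.13) / 0.5²
  = 8.9760 · 36.13 / 0.25
  = 1297.21
Round up → n = 1298 per group.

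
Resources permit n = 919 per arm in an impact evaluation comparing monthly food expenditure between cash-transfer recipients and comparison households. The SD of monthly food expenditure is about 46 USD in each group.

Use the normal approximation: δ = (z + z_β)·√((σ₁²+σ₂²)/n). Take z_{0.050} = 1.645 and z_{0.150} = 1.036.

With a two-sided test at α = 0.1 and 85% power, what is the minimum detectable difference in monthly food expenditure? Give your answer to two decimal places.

Minimum detectable difference ≈ 5.75 USD

δ = (z_{α/2} + z_β) · √((σ₁²+σ₂²)/n)
  = (1.645 + 1.036) · √(4232/919)
  = 2.681 · √4.605
  = 2.681 · 2.1459
  = 5.7532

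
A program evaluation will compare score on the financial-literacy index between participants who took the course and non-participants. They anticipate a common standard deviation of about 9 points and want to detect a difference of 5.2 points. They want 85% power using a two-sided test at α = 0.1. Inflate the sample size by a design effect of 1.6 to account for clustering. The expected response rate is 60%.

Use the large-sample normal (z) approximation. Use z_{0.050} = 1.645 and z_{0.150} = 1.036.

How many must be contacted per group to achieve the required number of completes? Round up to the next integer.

n = (z_{α/2} + z_β)² · (σ₁² + σ₂²) / δ²
  = (1.645 + 1.036)² · (2·9² = 162) / 5.2²
  = 7.1878 · 162 / 27.04
  = 43.06
Design effect: 1.6 × 43.06 = 68.90.
Adjust for 60% response: 68.90 / 0.60 = 114.83.
Round up → n = 115 per group.

n = 115 per group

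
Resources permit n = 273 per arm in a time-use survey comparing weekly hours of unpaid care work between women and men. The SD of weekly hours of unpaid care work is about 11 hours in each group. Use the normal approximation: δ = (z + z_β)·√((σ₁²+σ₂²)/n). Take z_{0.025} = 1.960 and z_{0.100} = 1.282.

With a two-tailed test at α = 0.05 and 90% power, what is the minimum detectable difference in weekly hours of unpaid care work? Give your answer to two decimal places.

δ = (z_{α/2} + z_β) · √((σ₁²+σ₂²)/n)
  = (1.960 + 1.282) · √(242/273)
  = 3.242 · √0.88645
  = 3.242 · 0.9415
  = 3.0524

Minimum detectable difference ≈ 3.05 hours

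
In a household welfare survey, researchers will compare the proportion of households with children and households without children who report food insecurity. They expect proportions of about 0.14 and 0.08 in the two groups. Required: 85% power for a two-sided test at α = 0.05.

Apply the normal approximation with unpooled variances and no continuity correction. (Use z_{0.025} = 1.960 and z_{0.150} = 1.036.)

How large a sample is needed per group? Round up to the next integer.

n = 484 per group

n = (z_{α/2} + z_β)² · [p₁(1−p₁) + p₂(1−p₂)] / (p₁ − p₂)²
  = (1.960 + 1.036)² · (0.14·0.86 + 0.08·0.92) / (0.06)²
  = (2.996)² · (0.1204 + 0.0736) / 0.0036
  = 8.9760 · 0.1940 / 0.0036
  = 483.71
Round up → n = 484 per group.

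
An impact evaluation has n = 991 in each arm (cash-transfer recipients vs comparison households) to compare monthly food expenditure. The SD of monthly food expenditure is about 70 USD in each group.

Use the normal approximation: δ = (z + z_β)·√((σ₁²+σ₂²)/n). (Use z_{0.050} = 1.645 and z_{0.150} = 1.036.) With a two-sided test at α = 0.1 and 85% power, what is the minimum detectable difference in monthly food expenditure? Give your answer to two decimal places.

Minimum detectable difference ≈ 8.43 USD

δ = (z_{α/2} + z_β) · √((σ₁²+σ₂²)/n)
  = (1.645 + 1.036) · √(9800/991)
  = 2.681 · √9.889
  = 2.681 · 3.1447
  = 8.4309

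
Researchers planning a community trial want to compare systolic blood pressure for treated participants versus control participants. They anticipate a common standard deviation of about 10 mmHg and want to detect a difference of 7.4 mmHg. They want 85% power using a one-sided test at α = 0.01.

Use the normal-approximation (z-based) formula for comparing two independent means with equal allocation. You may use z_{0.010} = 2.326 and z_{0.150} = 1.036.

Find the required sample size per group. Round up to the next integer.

n = (z_α + z_β)² · (σ₁² + σ₂²) / δ²
  = (2.326 + 1.036)² · (2·10² = 200) / 7.4²
  = 11.3030 · 200 / 54.76
  = 41.28
Round up → n = 42 per group.

n = 42 per group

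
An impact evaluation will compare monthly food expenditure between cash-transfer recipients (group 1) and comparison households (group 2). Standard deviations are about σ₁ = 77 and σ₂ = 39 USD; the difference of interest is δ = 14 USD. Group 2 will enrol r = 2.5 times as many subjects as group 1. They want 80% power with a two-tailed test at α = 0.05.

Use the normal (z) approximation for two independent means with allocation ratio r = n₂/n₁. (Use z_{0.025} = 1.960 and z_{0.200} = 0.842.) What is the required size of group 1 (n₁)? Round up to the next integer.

n₁ = (z_{α/2} + z_β)² · (σ₁² + σ₂²/r) / δ²
   = (1.960 + 0.842)² · (77² + 39²/2.5) / 14²
   = 7.8512 · (5929 + 608.4) / 196
   = 7.8512 · 6537.4 / 196
   = 261.87
Round up → n₁ = 262; n₂ = r·n₁ = 2.5 × 262 = 655.

n₁ = 262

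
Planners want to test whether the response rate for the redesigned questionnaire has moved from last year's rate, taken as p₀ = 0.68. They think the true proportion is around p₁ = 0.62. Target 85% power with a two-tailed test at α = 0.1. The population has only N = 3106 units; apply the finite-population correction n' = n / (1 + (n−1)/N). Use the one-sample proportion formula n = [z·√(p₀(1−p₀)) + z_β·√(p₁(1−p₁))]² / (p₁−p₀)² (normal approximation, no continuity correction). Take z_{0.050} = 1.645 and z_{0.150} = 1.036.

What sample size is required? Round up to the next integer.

n = 392

n = [z_{α/2}·√(p₀q₀) + z_β·√(p₁q₁)]² / (p₁ − p₀)²
  = [1.645·√(0.68·0.32) + 1.036·√(0.62·0.38)]² / (-0.06)²
  = [1.645·0.4665 + 1.036·0.4854]² / 0.0036
  = [1.2702]² / 0.0036
  = 448.18
Finite-population correction (N = 3106): 448.18 / (1 + (448.18 − 1)/3106) = 391.77.
Round up → n = 392.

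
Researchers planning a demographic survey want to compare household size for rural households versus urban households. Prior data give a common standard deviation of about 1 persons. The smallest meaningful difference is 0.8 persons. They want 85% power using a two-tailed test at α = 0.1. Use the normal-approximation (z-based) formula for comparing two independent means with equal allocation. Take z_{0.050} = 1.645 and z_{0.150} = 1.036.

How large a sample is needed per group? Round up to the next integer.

n = (z_{α/2} + z_β)² · (σ₁² + σ₂²) / δ²
  = (1.645 + 1.036)² · (2·1² = 2) / 0.8²
  = 7.1878 · 2 / 0.64
  = 22.46
Round up → n = 23 per group.

n = 23 per group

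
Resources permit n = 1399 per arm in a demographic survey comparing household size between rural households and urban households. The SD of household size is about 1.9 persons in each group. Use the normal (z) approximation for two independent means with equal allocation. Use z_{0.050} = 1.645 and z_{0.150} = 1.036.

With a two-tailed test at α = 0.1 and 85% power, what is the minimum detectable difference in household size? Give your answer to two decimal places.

δ = (z_{α/2} + z_β) · √((σ₁²+σ₂²)/n)
  = (1.645 + 1.036) · √(7.22/1399)
  = 2.681 · √0.00516
  = 2.681 · 0.0718
  = 0.1926

Minimum detectable difference ≈ 0.19 persons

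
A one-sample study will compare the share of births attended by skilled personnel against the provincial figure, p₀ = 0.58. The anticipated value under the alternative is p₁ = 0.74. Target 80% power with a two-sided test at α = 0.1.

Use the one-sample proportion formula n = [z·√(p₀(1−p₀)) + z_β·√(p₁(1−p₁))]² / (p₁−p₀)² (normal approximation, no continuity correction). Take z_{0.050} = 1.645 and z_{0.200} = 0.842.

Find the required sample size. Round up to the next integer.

n = 55

n = [z_{α/2}·√(p₀q₀) + z_β·√(p₁q₁)]² / (p₁ − p₀)²
  = [1.645·√(0.58·0.42) + 0.842·√(0.74·0.26)]² / (0.16)²
  = [1.645·0.4936 + 0.842·0.4386]² / 0.0256
  = [1.1812]² / 0.0256
  = 54.50
Round up → n = 55.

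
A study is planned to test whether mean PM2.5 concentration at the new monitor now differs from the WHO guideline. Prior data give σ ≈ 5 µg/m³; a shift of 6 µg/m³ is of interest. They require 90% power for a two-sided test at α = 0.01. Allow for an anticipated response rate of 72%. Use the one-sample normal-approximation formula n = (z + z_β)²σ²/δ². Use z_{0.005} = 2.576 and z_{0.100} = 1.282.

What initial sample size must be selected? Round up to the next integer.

n = (z_{α/2} + z_β)² · σ² / δ²
  = (2.576 + 1.282)² · 5² / 6²
  = 14.8842 · 25 / 36
  = 10.34
Adjust for 72% response: 10.34 / 0.72 = 14.36.
Round up → n = 15.

n = 15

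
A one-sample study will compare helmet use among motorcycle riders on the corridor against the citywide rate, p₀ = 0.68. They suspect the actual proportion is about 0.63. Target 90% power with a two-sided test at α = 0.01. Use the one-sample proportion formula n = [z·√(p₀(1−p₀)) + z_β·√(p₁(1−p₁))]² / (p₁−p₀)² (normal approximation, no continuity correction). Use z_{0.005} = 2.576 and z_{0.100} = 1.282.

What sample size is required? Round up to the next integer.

n = 1326

n = [z_{α/2}·√(p₀q₀) + z_β·√(p₁q₁)]² / (p₁ − p₀)²
  = [2.576·√(0.68·0.32) + 1.282·√(0.63·0.37)]² / (-0.05)²
  = [2.576·0.4665 + 1.282·0.4828]² / 0.0025
  = [1.8206]² / 0.0025
  = 1325.83
Round up → n = 1326.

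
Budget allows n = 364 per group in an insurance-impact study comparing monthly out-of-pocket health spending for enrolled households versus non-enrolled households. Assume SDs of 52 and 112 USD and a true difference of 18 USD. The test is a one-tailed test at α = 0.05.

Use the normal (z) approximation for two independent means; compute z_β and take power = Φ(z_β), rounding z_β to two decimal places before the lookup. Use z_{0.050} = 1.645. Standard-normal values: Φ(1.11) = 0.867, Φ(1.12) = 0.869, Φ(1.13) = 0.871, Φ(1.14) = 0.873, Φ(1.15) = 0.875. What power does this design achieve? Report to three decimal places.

z_β = δ·√(n/(σ₁²+σ₂²)) − z_α
    = 18 · √(364/15248) − 1.645
    = 18 · 0.15451 − 1.645
    = 2.7811 − 1.645 = 1.1361 → 1.14
Power = Φ(1.14) = 0.873.

Power ≈ 0.873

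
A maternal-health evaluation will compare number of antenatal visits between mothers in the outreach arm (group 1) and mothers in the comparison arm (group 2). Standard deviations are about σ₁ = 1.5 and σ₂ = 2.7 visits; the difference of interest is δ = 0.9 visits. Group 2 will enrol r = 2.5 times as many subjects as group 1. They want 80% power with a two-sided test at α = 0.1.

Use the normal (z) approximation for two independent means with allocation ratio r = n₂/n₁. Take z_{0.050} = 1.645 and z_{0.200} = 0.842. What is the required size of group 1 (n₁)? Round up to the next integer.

n₁ = (z_{α/2} + z_β)² · (σ₁² + σ₂²/r) / δ²
   = (1.645 + 0.842)² · (1.5² + 2.7²/2.5) / 0.9²
   = 6.1852 · (2.25 + 2.916) / 0.81
   = 6.1852 · 5.166 / 0.81
   = 39.45
Round up → n₁ = 40; n₂ = r·n₁ = 2.5 × 40 = 100.

n₁ = 40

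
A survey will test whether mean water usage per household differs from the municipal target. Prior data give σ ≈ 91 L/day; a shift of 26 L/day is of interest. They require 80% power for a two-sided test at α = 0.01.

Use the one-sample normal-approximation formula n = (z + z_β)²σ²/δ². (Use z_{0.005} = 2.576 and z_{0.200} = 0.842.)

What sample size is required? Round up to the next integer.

n = 144

n = (z_{α/2} + z_β)² · σ² / δ²
  = (2.576 + 0.842)² · 91² / 26²
  = 11.6827 · 8281 / 676
  = 143.11
Round up → n = 144.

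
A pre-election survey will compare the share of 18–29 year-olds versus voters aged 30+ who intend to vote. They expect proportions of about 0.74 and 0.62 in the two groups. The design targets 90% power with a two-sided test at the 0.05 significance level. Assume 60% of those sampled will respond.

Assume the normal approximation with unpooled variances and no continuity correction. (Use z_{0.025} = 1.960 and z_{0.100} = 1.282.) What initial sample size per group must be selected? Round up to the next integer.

n = (z_{α/2} + z_β)² · [p₁(1−p₁) + p₂(1−p₂)] / (p₁ − p₂)²
  = (1.960 + 1.282)² · (0.74·0.26 + 0.62·0.38) / (0.12)²
  = (3.242)² · (0.1924 + 0.2356) / 0.0144
  = 10.5106 · 0.4280 / 0.0144
  = 312.40
Adjust for 60% response: 312.40 / 0.60 = 520.66.
Round up → n = 521 per group.

n = 521 per group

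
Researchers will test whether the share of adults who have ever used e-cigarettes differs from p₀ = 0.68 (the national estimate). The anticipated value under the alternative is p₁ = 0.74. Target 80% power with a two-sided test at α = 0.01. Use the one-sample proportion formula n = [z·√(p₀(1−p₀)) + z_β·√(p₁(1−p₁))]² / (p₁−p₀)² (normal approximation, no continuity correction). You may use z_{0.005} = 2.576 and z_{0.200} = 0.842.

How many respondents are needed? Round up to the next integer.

n = [z_{α/2}·√(p₀q₀) + z_β·√(p₁q₁)]² / (p₁ − p₀)²
  = [2.576·√(0.68·0.32) + 0.842·√(0.74·0.26)]² / (0.06)²
  = [2.576·0.4665 + 0.842·0.4386]² / 0.0036
  = [1.5710]² / 0.0036
  = 685.54
Round up → n = 686.

n = 686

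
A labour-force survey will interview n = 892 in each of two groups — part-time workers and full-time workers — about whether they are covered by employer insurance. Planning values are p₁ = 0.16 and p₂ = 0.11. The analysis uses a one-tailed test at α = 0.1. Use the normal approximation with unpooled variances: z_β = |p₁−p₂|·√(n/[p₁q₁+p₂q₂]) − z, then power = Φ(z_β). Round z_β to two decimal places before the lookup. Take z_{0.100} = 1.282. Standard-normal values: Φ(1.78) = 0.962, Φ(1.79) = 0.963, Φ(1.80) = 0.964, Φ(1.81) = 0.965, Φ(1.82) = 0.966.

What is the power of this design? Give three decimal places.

z_β = |p₁−p₂|·√(n/[p₁q₁+p₂q₂]) − z_α
    = 0.05 · √(892/0.2323) − 1.282
    = 0.05 · 61.9666 − 1.282
    = 3.0983 − 1.282 = 1.8163 → 1.82
Power = Φ(1.82) = 0.966.

Power ≈ 0.966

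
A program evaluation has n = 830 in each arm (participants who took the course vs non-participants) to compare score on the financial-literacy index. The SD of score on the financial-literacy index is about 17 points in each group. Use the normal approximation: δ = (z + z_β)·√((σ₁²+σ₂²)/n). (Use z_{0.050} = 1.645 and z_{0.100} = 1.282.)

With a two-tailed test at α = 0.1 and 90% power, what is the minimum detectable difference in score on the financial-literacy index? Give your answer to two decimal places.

Minimum detectable difference ≈ 2.44 points

δ = (z_{α/2} + z_β) · √((σ₁²+σ₂²)/n)
  = (1.645 + 1.282) · √(578/830)
  = 2.927 · √0.69639
  = 2.927 · 0.8345
  = 2.4426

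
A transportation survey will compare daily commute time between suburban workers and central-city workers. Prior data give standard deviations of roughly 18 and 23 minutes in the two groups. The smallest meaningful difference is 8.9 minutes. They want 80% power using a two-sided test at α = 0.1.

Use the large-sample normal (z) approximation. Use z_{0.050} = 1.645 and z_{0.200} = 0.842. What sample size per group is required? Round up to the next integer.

n = 67 per group

n = (z_{α/2} + z_β)² · (σ₁² + σ₂²) / δ²
  = (1.645 + 0.842)² · (18² + 23² = 853) / 8.9²
  = 6.1852 · 853 / 79.21
  = 66.61
Round up → n = 67 per group.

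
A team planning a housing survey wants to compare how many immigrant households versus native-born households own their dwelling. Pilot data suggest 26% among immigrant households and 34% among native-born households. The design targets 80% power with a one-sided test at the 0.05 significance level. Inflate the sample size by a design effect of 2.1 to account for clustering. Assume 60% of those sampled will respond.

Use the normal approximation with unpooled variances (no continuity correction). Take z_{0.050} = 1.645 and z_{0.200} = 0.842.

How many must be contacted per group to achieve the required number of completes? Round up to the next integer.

n = (z_α + z_β)² · [p₁(1−p₁) + p₂(1−p₂)] / (p₁ − p₂)²
  = (1.645 + 0.842)² · (0.26·0.74 + 0.34·0.66) / (-0.08)²
  = (2.487)² · (0.1924 + 0.2244) / 0.0064
  = 6.1852 · 0.4168 / 0.0064
  = 402.81
Design effect: 2.1 × 402.81 = 845.90.
Adjust for 60% response: 845.90 / 0.60 = 1409.83.
Round up → n = 1410 per group.

n = 1410 per group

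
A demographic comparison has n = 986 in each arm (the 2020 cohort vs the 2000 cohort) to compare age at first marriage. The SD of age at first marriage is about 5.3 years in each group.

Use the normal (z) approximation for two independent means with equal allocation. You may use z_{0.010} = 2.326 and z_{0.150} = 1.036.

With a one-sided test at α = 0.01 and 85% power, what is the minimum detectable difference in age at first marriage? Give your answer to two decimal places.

δ = (z_α + z_β) · √((σ₁²+σ₂²)/n)
  = (2.326 + 1.036) · √(56.18/986)
  = 3.362 · √0.05698
  = 3.362 · 0.2387
  = 0.8025

Minimum detectable difference ≈ 0.80 years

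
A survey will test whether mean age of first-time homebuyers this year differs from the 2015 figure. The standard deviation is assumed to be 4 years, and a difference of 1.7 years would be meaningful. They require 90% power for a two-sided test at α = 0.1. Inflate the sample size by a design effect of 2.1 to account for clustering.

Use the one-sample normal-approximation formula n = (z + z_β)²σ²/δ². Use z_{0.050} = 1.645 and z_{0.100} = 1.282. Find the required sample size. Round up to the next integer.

n = 100

n = (z_{α/2} + z_β)² · σ² / δ²
  = (1.645 + 1.282)² · 4² / 1.7²
  = 8.5673 · 16 / 2.89
  = 47.43
Design effect: 2.1 × 47.43 = 99.61.
Round up → n = 100.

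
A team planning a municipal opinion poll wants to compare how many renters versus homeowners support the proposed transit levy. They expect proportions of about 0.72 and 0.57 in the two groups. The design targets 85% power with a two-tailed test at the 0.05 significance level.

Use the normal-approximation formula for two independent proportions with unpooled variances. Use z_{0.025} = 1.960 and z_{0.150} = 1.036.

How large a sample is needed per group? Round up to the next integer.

n = (z_{α/2} + z_β)² · [p₁(1−p₁) + p₂(1−p₂)] / (p₁ − p₂)²
  = (1.960 + 1.036)² · (0.72·0.28 + 0.57·0.43) / (0.15)²
  = (2.996)² · (0.2016 + 0.2451) / 0.0225
  = 8.9760 · 0.4467 / 0.0225
  = 178.20
Round up → n = 179 per group.

n = 179 per group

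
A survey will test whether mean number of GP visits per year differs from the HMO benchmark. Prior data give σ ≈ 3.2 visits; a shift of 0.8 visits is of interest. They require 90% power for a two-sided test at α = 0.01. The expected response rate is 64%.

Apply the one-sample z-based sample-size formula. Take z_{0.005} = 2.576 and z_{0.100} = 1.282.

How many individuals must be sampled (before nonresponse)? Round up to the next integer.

n = (z_{α/2} + z_β)² · σ² / δ²
  = (2.576 + 1.282)² · 3.2² / 0.8²
  = 14.8842 · 10.24 / 0.64
  = 238.15
Adjust for 64% response: 238.15 / 0.64 = 372.10.
Round up → n = 373.

n = 373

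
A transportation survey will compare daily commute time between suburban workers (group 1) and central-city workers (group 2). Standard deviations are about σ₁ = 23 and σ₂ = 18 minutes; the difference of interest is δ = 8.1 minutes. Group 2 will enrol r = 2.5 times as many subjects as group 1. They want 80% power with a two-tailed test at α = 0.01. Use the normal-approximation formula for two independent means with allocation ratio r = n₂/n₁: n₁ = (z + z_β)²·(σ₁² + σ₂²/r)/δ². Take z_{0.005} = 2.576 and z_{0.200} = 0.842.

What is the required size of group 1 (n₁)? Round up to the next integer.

n₁ = (z_{α/2} + z_β)² · (σ₁² + σ₂²/r) / δ²
   = (2.576 + 0.842)² · (23² + 18²/2.5) / 8.1²
   = 11.6827 · (529 + 129.6) / 65.61
   = 11.6827 · 658.6 / 65.61
   = 117.27
Round up → n₁ = 118; n₂ = r·n₁ = 2.5 × 118 = 295.

n₁ = 118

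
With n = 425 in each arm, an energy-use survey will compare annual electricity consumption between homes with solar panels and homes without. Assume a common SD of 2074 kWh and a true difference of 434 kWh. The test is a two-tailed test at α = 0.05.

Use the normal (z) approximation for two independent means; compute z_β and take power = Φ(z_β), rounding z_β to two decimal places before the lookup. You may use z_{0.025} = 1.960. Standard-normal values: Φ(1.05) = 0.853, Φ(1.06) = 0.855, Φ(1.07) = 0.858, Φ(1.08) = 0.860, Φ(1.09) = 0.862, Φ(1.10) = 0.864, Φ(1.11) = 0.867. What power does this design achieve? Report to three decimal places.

Power ≈ 0.862

z_β = δ·√(n/(σ₁²+σ₂²)) − z_{α/2}
    = 434 · √(425/8602952) − 1.960
    = 434 · 0.00703 − 1.960
    = 3.0504 − 1.960 = 1.0904 → 1.09
Power = Φ(1.09) = 0.862.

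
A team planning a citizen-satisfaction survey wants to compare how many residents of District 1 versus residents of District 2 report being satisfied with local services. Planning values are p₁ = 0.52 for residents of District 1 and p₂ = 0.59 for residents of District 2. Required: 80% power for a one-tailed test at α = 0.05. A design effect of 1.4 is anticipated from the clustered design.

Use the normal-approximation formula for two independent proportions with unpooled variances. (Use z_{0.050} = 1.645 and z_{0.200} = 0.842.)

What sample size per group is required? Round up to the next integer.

n = 869 per group

n = (z_α + z_β)² · [p₁(1−p₁) + p₂(1−p₂)] / (p₁ − p₂)²
  = (1.645 + 0.842)² · (0.52·0.48 + 0.59·0.41) / (-0.07)²
  = (2.487)² · (0.2496 + 0.2419) / 0.0049
  = 6.1852 · 0.4915 / 0.0049
  = 620.41
Design effect: 1.4 × 620.41 = 868.57.
Round up → n = 869 per group.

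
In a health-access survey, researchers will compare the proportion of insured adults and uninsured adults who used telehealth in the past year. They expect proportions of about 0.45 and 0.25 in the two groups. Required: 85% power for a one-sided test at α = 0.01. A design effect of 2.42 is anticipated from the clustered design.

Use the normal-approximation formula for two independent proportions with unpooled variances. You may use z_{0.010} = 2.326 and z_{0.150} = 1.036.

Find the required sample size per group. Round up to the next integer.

n = 298 per group

n = (z_α + z_β)² · [p₁(1−p₁) + p₂(1−p₂)] / (p₁ − p₂)²
  = (2.326 + 1.036)² · (0.45·0.55 + 0.25·0.75) / (0.20)²
  = (3.362)² · (0.2475 + 0.1875) / 0.0400
  = 11.3030 · 0.4350 / 0.0400
  = 122.92
Design effect: 2.42 × 122.92 = 297.47.
Round up → n = 298 per group.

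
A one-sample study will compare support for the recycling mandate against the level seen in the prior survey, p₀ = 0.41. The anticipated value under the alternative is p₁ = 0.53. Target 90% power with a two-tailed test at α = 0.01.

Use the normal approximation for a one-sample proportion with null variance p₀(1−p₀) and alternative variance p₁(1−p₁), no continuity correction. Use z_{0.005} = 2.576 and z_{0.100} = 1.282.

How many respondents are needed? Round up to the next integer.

n = 253

n = [z_{α/2}·√(p₀q₀) + z_β·√(p₁q₁)]² / (p₁ − p₀)²
  = [2.576·√(0.41·0.59) + 1.282·√(0.53·0.47)]² / (0.12)²
  = [2.576·0.4918 + 1.282·0.4991]² / 0.0144
  = [1.9068]² / 0.0144
  = 252.49
Round up → n = 253.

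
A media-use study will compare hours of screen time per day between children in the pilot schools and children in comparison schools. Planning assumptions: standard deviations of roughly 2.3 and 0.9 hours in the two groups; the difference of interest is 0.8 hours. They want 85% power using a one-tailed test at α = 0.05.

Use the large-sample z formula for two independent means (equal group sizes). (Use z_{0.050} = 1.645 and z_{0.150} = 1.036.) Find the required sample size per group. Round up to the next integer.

n = 69 per group

n = (z_α + z_β)² · (σ₁² + σ₂²) / δ²
  = (1.645 + 1.036)² · (2.3² + 0.9² = 6.1) / 0.8²
  = 7.1878 · 6.1 / 0.64
  = 68.51
Round up → n = 69 per group.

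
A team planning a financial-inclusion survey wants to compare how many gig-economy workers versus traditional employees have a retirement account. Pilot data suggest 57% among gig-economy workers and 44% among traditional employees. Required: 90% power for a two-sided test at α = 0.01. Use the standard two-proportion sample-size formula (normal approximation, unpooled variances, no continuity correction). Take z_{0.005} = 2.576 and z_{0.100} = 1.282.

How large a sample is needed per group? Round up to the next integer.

n = (z_{α/2} + z_β)² · [p₁(1−p₁) + p₂(1−p₂)] / (p₁ − p₂)²
  = (2.576 + 1.282)² · (0.57·0.43 + 0.44·0.56) / (0.13)²
  = (3.858)² · (0.2451 + 0.2464) / 0.0169
  = 14.8842 · 0.4915 / 0.0169
  = 432.87
Round up → n = 433 per group.

n = 433 per group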